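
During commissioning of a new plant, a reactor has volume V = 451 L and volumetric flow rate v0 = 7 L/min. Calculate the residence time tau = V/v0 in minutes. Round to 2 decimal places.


tau = V / v0
tau = 451 / 7
tau = 64.43 min


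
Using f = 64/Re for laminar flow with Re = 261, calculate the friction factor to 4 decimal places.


f = 64 / Re
f = 64 / 261
f = 0.2452


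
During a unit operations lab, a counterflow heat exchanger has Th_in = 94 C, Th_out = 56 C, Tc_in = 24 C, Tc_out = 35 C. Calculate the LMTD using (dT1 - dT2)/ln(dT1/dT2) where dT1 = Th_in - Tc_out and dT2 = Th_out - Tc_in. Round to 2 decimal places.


dT1 = Th_in - Tc_out = 94 - 35 = 59
dT2 = Th_out - Tc_in = 56 - 24 = 32
LMTD = (dT1 - dT2) / ln(dT1/dT2)
LMTD = (59 - 32) / ln(59/32)
LMTD = 44.13 K


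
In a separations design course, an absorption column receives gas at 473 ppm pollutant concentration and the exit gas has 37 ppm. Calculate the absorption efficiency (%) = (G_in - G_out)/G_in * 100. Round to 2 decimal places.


Efficiency = (G_in - G_out) / G_in * 100%
Efficiency = (473 - 37) / 473 * 100
Efficiency = 436 / 473 * 100
Efficiency = 92.18%


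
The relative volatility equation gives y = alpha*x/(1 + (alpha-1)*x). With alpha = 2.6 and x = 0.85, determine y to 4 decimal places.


y = alpha*x / (1 + (alpha-1)*x)
y = 2.6*0.85 / (1 + (2.6-1)*0.85)
y = 2.21 / (1 + 1.36)
y = 2.21 / 2.36
y = 0.9364


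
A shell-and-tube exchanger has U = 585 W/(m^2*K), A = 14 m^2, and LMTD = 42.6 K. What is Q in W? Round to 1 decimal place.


Q = U * A * LMTD
Q = 585 * 14 * 42.6
Q = 348894.0 W


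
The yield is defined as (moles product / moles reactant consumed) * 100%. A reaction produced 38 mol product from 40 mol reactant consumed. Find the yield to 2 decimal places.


Yield = (moles product / moles consumed) * 100%
Yield = (38 / 40) * 100
Yield = 0.95 * 100
Yield = 95.00%


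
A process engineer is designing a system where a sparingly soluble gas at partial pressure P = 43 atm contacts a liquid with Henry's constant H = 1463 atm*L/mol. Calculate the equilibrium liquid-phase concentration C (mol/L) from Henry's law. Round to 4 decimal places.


C = P / H
C = 43 / 1463
C = 0.0294 mol/L


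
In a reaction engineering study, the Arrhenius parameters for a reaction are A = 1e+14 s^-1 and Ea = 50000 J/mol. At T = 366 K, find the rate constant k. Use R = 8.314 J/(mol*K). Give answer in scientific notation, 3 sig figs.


k = A * exp(-Ea/(R*T))
k = 1e+14 * exp(-50000 / (8.314 * 366))
k = 1e+14 * exp(-16.431564)
k = 7.31e+06


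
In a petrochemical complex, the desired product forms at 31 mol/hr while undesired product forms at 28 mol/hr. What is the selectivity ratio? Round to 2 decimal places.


S = desired product rate / undesired product rate
S = 31 / 28
S = 1.11


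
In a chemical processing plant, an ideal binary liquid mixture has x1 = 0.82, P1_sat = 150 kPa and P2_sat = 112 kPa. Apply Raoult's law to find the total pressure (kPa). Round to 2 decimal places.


P = x1*P1_sat + x2*P2_sat
x2 = 1 - x1 = 1 - 0.82 = 0.18
P = 0.82*150 + 0.18*112
P = 123.0 + 20.16
P = 143.16 kPa


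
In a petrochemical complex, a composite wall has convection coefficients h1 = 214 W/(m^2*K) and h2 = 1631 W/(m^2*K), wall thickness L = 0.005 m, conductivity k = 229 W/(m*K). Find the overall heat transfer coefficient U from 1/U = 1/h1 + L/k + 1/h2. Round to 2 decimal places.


1/U = 1/h1 + L/k + 1/h2
1/U = 1/214 + 0.005/229 + 1/1631
1/U = 0.0046728972 + 2.18341e-05 + 0.0006131208
1/U = 0.0053078521
U = 188.40 W/(m^2*K)


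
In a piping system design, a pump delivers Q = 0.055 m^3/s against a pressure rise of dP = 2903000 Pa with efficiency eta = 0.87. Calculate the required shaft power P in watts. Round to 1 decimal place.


P = Q * dP / eta
P = 0.055 * 2903000 / 0.87
P = 159665.0 / 0.87
P = 183523.0 W


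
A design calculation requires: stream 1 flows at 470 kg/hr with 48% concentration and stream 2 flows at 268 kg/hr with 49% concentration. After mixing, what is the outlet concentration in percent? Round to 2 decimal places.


Mass balance on solute: F1*x1 + F2*x2 = F3*x3
F3 = F1 + F2 = 470 + 268 = 738 kg/hr
x3 = (F1*x1 + F2*x2)/F3
x3 = (470*0.48 + 268*0.49) / 738
x3 = 48.36%


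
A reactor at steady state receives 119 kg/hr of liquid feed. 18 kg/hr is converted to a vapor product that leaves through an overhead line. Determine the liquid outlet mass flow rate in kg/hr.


Steady-state mass balance on the main outlet: F_out = F_in - F_removed
F_out = 119 - 18
F_out = 101 kg/hr


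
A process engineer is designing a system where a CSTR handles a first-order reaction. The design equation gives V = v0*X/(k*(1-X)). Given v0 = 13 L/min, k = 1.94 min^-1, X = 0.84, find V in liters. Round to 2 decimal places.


V = v0 * X / (k * (1 - X))
V = 13 * 0.84 / (1.94 * (1 - 0.84))
V = 10.92 / (1.94 * 0.16)
V = 10.92 / 0.3104
V = 35.18 L


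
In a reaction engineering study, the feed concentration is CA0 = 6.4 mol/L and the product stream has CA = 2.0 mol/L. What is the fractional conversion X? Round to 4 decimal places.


X = (CA0 - CA) / CA0
X = (6.4 - 2.0) / 6.4
X = 4.4 / 6.4
X = 0.6875


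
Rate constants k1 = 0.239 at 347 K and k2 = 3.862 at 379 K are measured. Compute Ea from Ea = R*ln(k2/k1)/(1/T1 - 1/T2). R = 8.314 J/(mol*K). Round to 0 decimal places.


Ea = R * ln(k2/k1) / (1/T1 - 1/T2)
ln(k2/k1) = ln(3.862/0.239) = 2.7824769
1/T1 - 1/T2 = 1/347 - 1/379 = 0.000243321953
Ea = 8.314 * 2.7824769 / 0.000243321953
Ea = 95074 J/mol


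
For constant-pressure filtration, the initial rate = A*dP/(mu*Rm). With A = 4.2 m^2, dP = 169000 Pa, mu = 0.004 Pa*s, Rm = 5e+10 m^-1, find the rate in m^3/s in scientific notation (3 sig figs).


rate = A * dP / (mu * Rm)
rate = 4.2 * 169000 / (0.004 * 5e+10)
rate = 709800.0 / 2.000e+08
rate = 3.55e-03 m^3/s


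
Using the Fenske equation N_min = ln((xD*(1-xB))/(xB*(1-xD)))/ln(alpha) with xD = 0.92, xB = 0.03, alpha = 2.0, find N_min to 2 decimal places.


N_min = ln((xD*(1-xB))/(xB*(1-xD))) / ln(alpha)
Numerator inside ln: 0.8924 / 0.0024 = 371.833333
ln(371.833333) = 5.918446
ln(alpha) = ln(2.0) = 0.693147
N_min = 5.918446 / 0.693147 = 8.54


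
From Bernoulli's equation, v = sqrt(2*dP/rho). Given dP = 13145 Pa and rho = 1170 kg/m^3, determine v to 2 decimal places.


v = sqrt(2*dP/rho)
v = sqrt(2*13145/1170)
v = sqrt(22.470085)
v = 4.74 m/s


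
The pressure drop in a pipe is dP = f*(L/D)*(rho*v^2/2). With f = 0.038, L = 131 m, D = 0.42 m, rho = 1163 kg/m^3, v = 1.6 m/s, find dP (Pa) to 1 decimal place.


dP = f * (L/D) * (rho*v^2/2)
dP = 0.038 * (131/0.42) * (1163*1.6^2/2)
L/D = 311.9047619
rho*v^2/2 = 1163*2.56/2 = 1488.64
dP = 0.038 * 311.9047619 * 1488.64
dP = 17643.9 Pa


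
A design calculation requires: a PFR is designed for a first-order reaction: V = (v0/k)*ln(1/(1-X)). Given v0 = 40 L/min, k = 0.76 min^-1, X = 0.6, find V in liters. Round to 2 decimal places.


V = (v0/k) * ln(1/(1-X))
V = (40/0.76) * ln(1/(1-0.6))
V = 52.631579 * ln(2.5)
V = 52.631579 * 0.916291
V = 48.23 L


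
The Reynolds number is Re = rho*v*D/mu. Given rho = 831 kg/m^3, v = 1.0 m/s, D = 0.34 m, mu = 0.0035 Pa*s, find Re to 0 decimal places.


Re = rho * v * D / mu
Re = 831 * 1.0 * 0.34 / 0.0035
Re = 282.54 / 0.0035
Re = 80726


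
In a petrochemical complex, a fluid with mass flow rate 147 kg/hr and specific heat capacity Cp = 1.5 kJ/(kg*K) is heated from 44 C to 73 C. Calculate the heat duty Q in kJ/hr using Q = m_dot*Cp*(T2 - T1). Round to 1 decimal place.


Q = m_dot * Cp * (T2 - T1)
Q = 147 * 1.5 * (73 - 44)
Q = 147 * 1.5 * 29
Q = 6394.5 kJ/hr


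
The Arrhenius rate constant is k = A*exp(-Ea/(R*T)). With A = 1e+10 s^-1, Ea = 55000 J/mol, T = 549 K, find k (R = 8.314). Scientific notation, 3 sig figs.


k = A * exp(-Ea/(R*T))
k = 1e+10 * exp(-55000 / (8.314 * 549))
k = 1e+10 * exp(-12.049813)
k = 5.85e+04


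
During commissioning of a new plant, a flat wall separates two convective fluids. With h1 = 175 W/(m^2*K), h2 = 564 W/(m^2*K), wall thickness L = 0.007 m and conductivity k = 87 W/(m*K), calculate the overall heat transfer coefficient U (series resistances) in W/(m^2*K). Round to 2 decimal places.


1/U = 1/h1 + L/k + 1/h2
1/U = 1/175 + 0.007/87 + 1/564
1/U = 0.0057142857 + 8.04598e-05 + 0.0017730496
1/U = 0.0075677951
U = 132.14 W/(m^2*K)


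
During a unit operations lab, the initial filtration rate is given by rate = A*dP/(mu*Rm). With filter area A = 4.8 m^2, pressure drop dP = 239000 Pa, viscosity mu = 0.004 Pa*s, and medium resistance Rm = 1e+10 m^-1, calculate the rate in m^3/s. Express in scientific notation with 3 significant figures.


rate = A * dP / (mu * Rm)
rate = 4.8 * 239000 / (0.004 * 1e+10)
rate = 1147200.0 / 4.000e+07
rate = 2.87e-02 m^3/s


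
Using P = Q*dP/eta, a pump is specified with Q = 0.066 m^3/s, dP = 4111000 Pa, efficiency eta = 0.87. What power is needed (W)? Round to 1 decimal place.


P = Q * dP / eta
P = 0.066 * 4111000 / 0.87
P = 271326.0 / 0.87
P = 311869.0 W


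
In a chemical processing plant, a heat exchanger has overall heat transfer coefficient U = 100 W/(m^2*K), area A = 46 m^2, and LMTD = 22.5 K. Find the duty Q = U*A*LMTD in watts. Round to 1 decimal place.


Q = U * A * LMTD
Q = 100 * 46 * 22.5
Q = 103500.0 W


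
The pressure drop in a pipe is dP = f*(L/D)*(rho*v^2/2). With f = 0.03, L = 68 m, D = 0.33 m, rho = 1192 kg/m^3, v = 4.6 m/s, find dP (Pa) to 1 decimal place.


dP = f * (L/D) * (rho*v^2/2)
dP = 0.03 * (68/0.33) * (1192*4.6^2/2)
L/D = 206.06060606
rho*v^2/2 = 1192*21.16/2 = 12611.36
dP = 0.03 * 206.06060606 * 12611.36
dP = 77961.1 Pa


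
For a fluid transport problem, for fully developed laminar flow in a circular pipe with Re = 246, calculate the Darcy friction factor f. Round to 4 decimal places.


f = 64 / Re
f = 64 / 246
f = 0.2602


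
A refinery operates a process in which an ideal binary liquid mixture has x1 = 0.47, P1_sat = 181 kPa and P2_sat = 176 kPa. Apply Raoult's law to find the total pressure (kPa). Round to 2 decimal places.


P = x1*P1_sat + x2*P2_sat
x2 = 1 - x1 = 1 - 0.47 = 0.53
P = 0.47*181 + 0.53*176
P = 85.07 + 93.28
P = 178.35 kPa


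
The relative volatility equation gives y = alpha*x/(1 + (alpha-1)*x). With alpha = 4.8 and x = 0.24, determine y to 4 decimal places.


y = alpha*x / (1 + (alpha-1)*x)
y = 4.8*0.24 / (1 + (4.8-1)*0.24)
y = 1.152 / (1 + 0.912)
y = 1.152 / 1.912
y = 0.6025


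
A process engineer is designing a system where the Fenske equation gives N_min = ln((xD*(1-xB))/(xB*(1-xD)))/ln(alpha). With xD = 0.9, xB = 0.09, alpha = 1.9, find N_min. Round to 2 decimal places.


N_min = ln((xD*(1-xB))/(xB*(1-xD))) / ln(alpha)
Numerator inside ln: 0.819 / 0.009 = 91.0
ln(91.0) = 4.51086
ln(alpha) = ln(1.9) = 0.641854
N_min = 4.51086 / 0.641854 = 7.03


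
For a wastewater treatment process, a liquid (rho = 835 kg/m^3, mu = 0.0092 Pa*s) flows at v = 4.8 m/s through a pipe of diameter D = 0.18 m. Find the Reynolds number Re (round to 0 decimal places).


Re = rho * v * D / mu
Re = 835 * 4.8 * 0.18 / 0.0092
Re = 721.44 / 0.0092
Re = 78417


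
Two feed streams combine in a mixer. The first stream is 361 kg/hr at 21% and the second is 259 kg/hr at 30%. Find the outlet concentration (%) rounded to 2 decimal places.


Mass balance on solute: F1*x1 + F2*x2 = F3*x3
F3 = F1 + F2 = 361 + 259 = 620 kg/hr
x3 = (F1*x1 + F2*x2)/F3
x3 = (361*0.21 + 259*0.3) / 620
x3 = 24.76%


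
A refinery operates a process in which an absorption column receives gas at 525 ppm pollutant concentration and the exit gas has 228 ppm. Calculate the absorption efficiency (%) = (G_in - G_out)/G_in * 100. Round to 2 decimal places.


Efficiency = (G_in - G_out) / G_in * 100%
Efficiency = (525 - 228) / 525 * 100
Efficiency = 297 / 525 * 100
Efficiency = 56.57%


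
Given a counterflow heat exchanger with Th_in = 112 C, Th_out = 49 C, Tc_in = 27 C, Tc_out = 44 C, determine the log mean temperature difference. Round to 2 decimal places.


dT1 = Th_in - Tc_out = 112 - 44 = 68
dT2 = Th_out - Tc_in = 49 - 27 = 22
LMTD = (dT1 - dT2) / ln(dT1/dT2)
LMTD = (68 - 22) / ln(68/22)
LMTD = 40.76 K


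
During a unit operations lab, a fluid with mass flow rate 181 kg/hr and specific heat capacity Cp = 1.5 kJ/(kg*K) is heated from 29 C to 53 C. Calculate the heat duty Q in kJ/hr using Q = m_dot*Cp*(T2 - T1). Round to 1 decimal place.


Q = m_dot * Cp * (T2 - T1)
Q = 181 * 1.5 * (53 - 29)
Q = 181 * 1.5 * 24
Q = 6516.0 kJ/hr


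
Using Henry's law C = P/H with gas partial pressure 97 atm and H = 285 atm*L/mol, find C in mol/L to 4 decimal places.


C = P / H
C = 97 / 285
C = 0.3404 mol/L


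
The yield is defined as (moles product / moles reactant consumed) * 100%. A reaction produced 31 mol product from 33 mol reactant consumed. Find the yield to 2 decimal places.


Yield = (moles product / moles consumed) * 100%
Yield = (31 / 33) * 100
Yield = 0.9394 * 100
Yield = 93.94%


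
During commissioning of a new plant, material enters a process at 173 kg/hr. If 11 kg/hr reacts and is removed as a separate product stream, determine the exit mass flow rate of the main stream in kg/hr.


Steady-state mass balance on the main outlet: F_out = F_in - F_removed
F_out = 173 - 11
F_out = 162 kg/hr


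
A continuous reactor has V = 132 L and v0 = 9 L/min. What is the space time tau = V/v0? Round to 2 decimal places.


tau = V / v0
tau = 132 / 9
tau = 14.67 min


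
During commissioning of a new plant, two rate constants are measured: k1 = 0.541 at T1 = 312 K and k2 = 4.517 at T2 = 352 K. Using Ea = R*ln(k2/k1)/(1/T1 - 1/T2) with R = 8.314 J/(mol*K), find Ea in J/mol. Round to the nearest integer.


Ea = R * ln(k2/k1) / (1/T1 - 1/T2)
ln(k2/k1) = ln(4.517/0.541) = 2.1221841
1/T1 - 1/T2 = 1/312 - 1/352 = 0.000364219114
Ea = 8.314 * 2.1221841 / 0.000364219114
Ea = 48443 J/mol


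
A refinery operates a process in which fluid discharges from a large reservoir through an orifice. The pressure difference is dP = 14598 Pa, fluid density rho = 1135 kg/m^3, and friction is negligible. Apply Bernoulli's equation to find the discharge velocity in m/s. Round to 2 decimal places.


v = sqrt(2*dP/rho)
v = sqrt(2*14598/1135)
v = sqrt(25.723348)
v = 5.07 m/s


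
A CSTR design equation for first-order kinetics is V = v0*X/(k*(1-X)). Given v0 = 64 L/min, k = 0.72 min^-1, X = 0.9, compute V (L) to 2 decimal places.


V = v0 * X / (k * (1 - X))
V = 64 * 0.9 / (0.72 * (1 - 0.9))
V = 57.6 / (0.72 * 0.1)
V = 57.6 / 0.072
V = 800.00 L


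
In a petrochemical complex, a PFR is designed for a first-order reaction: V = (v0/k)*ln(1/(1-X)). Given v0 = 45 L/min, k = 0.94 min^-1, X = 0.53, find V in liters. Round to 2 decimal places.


V = (v0/k) * ln(1/(1-X))
V = (45/0.94) * ln(1/(1-0.53))
V = 47.87234 * ln(2.12766)
V = 47.87234 * 0.755023
V = 36.14 L


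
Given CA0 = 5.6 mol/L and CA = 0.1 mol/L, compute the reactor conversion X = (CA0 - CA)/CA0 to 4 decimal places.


X = (CA0 - CA) / CA0
X = (5.6 - 0.1) / 5.6
X = 5.5 / 5.6
X = 0.9821


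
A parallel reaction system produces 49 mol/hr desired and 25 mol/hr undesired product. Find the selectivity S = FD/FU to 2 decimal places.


S = desired product rate / undesired product rate
S = 49 / 25
S = 1.96


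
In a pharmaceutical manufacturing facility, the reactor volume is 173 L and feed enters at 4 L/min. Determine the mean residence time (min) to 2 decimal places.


tau = V / v0
tau = 173 / 4
tau = 43.25 min


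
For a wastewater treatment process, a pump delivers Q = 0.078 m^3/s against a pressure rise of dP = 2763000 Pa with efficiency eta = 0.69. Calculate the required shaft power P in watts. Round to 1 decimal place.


P = Q * dP / eta
P = 0.078 * 2763000 / 0.69
P = 215514.0 / 0.69
P = 312339.1 W


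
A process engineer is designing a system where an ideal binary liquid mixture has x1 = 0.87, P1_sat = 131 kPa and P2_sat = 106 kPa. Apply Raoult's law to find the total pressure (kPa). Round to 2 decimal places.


P = x1*P1_sat + x2*P2_sat
x2 = 1 - x1 = 1 - 0.87 = 0.13
P = 0.87*131 + 0.13*106
P = 113.97 + 13.78
P = 127.75 kPa


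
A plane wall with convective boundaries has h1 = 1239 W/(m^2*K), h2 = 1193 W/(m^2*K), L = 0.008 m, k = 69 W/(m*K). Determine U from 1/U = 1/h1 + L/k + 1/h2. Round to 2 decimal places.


1/U = 1/h1 + L/k + 1/h2
1/U = 1/1239 + 0.008/69 + 1/1193
1/U = 0.0008071025 + 0.000115942 + 0.000838223
1/U = 0.0017612675
U = 567.77 W/(m^2*K)


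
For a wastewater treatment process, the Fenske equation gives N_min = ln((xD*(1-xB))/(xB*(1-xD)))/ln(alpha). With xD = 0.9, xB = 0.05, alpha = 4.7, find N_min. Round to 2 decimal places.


N_min = ln((xD*(1-xB))/(xB*(1-xD))) / ln(alpha)
Numerator inside ln: 0.855 / 0.005 = 171.0
ln(171.0) = 5.141664
ln(alpha) = ln(4.7) = 1.547563
N_min = 5.141664 / 1.547563 = 3.32


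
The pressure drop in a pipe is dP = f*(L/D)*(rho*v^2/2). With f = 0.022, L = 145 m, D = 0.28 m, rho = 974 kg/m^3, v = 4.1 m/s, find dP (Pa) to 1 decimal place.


dP = f * (L/D) * (rho*v^2/2)
dP = 0.022 * (145/0.28) * (974*4.1^2/2)
L/D = 517.85714286
rho*v^2/2 = 974*16.81/2 = 8186.47
dP = 0.022 * 517.85714286 * 8186.47
dP = 93267.3 Pa


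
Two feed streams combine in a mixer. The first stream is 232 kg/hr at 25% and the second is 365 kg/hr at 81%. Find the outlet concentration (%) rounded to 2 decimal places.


Mass balance on solute: F1*x1 + F2*x2 = F3*x3
F3 = F1 + F2 = 232 + 365 = 597 kg/hr
x3 = (F1*x1 + F2*x2)/F3
x3 = (232*0.25 + 365*0.81) / 597
x3 = 59.24%


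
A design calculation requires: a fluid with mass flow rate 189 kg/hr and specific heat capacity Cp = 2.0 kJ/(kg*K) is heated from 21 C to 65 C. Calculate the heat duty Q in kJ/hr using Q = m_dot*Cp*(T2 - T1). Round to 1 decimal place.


Q = m_dot * Cp * (T2 - T1)
Q = 189 * 2.0 * (65 - 21)
Q = 189 * 2.0 * 44
Q = 16632.0 kJ/hr


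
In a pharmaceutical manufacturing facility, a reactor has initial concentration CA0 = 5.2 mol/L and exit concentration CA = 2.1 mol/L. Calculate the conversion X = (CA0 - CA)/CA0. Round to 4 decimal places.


X = (CA0 - CA) / CA0
X = (5.2 - 2.1) / 5.2
X = 3.1 / 5.2
X = 0.5962


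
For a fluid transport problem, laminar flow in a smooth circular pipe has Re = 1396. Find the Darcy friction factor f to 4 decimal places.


f = 64 / Re
f = 64 / 1396
f = 0.0458


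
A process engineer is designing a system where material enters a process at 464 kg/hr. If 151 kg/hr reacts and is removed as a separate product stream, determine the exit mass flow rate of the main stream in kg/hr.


Steady-state mass balance on the main outlet: F_out = F_in - F_removed
F_out = 464 - 151
F_out = 313 kg/hr


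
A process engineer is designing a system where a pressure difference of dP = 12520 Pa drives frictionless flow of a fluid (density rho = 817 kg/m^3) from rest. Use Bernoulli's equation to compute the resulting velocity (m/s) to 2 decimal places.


v = sqrt(2*dP/rho)
v = sqrt(2*12520/817)
v = sqrt(30.648715)
v = 5.54 m/s


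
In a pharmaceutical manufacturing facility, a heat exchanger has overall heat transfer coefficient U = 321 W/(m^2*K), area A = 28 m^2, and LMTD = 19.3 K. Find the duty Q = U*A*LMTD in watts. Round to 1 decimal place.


Q = U * A * LMTD
Q = 321 * 28 * 19.3
Q = 173468.4 W


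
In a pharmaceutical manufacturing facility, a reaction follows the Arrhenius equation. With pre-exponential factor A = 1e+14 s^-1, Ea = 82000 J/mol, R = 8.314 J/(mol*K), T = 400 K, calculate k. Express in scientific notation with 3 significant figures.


k = A * exp(-Ea/(R*T))
k = 1e+14 * exp(-82000 / (8.314 * 400))
k = 1e+14 * exp(-24.657205)
k = 1.96e+03


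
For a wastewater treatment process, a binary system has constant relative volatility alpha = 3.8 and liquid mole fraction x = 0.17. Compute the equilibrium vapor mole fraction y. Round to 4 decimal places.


y = alpha*x / (1 + (alpha-1)*x)
y = 3.8*0.17 / (1 + (3.8-1)*0.17)
y = 0.646 / (1 + 0.476)
y = 0.646 / 1.476
y = 0.4377


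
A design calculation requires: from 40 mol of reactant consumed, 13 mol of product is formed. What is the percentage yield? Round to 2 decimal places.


Yield = (moles product / moles consumed) * 100%
Yield = (13 / 40) * 100
Yield = 0.325 * 100
Yield = 32.50%


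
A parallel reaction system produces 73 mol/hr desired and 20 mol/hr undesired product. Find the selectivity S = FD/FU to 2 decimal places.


S = desired product rate / undesired product rate
S = 73 / 20
S = 3.65


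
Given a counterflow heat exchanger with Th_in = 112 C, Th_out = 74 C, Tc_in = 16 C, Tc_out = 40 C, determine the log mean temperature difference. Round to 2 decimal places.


dT1 = Th_in - Tc_out = 112 - 40 = 72
dT2 = Th_out - Tc_in = 74 - 16 = 58
LMTD = (dT1 - dT2) / ln(dT1/dT2)
LMTD = (72 - 58) / ln(72/58)
LMTD = 64.75 K


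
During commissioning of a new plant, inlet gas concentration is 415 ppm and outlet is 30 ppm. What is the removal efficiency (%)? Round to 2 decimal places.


Efficiency = (G_in - G_out) / G_in * 100%
Efficiency = (415 - 30) / 415 * 100
Efficiency = 385 / 415 * 100
Efficiency = 92.77%


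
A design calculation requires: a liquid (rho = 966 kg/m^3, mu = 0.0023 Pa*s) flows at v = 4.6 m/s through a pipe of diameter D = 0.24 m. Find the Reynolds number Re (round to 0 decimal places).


Re = rho * v * D / mu
Re = 966 * 4.6 * 0.24 / 0.0023
Re = 1066.464 / 0.0023
Re = 463680


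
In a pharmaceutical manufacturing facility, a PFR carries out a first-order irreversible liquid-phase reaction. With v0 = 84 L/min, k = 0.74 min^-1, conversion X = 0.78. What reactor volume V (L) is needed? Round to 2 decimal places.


V = (v0/k) * ln(1/(1-X))
V = (84/0.74) * ln(1/(1-0.78))
V = 113.513514 * ln(4.545455)
V = 113.513514 * 1.514128
V = 171.87 L


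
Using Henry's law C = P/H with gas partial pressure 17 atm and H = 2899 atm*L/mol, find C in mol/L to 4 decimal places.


C = P / H
C = 17 / 2899
C = 0.0059 mol/L


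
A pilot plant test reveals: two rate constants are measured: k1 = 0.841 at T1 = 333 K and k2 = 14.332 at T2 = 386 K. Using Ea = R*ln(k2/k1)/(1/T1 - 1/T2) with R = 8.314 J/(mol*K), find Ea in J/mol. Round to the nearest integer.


Ea = R * ln(k2/k1) / (1/T1 - 1/T2)
ln(k2/k1) = ln(14.332/0.841) = 2.8356584
1/T1 - 1/T2 = 1/333 - 1/386 = 0.000412329428
Ea = 8.314 * 2.8356584 / 0.000412329428
Ea = 57177 J/mol


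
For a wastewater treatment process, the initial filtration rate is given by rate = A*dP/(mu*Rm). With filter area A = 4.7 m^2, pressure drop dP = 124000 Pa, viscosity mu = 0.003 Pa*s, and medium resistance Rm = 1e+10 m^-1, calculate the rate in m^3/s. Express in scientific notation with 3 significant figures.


rate = A * dP / (mu * Rm)
rate = 4.7 * 124000 / (0.003 * 1e+10)
rate = 582800.0 / 3.000e+07
rate = 1.94e-02 m^3/s


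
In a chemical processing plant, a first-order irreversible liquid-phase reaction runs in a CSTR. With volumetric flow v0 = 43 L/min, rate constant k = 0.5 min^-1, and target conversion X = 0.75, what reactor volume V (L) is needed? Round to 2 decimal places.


V = v0 * X / (k * (1 - X))
V = 43 * 0.75 / (0.5 * (1 - 0.75))
V = 32.25 / (0.5 * 0.25)
V = 32.25 / 0.125
V = 258.00 L


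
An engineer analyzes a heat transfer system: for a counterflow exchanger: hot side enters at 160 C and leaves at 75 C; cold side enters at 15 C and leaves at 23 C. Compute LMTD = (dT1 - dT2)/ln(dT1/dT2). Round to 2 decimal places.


dT1 = Th_in - Tc_out = 160 - 23 = 137
dT2 = Th_out - Tc_in = 75 - 15 = 60
LMTD = (dT1 - dT2) / ln(dT1/dT2)
LMTD = (137 - 60) / ln(137/60)
LMTD = 93.26 K


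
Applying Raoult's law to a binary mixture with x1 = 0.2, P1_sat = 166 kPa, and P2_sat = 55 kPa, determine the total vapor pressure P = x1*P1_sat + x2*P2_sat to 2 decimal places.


P = x1*P1_sat + x2*P2_sat
x2 = 1 - x1 = 1 - 0.2 = 0.8
P = 0.2*166 + 0.8*55
P = 33.2 + 44.0
P = 77.20 kPa


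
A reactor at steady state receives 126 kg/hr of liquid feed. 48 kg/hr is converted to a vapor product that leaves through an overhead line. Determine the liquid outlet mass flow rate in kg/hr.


Steady-state mass balance on the main outlet: F_out = F_in - F_removed
F_out = 126 - 48
F_out = 78 kg/hr


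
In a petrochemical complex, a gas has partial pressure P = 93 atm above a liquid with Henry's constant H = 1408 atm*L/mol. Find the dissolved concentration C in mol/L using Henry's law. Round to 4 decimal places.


C = P / H
C = 93 / 1408
C = 0.0661 mol/L


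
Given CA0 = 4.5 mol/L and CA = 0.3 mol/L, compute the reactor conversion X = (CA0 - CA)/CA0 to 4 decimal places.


X = (CA0 - CA) / CA0
X = (4.5 - 0.3) / 4.5
X = 4.2 / 4.5
X = 0.9333


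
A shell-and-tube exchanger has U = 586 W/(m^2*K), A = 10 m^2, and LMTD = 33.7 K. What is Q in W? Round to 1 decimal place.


Q = U * A * LMTD
Q = 586 * 10 * 33.7
Q = 197482.0 W


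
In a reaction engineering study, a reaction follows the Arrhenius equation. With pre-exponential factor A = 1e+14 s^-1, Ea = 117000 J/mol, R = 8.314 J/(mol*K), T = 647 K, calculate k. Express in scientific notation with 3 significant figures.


k = A * exp(-Ea/(R*T))
k = 1e+14 * exp(-117000 / (8.314 * 647))
k = 1e+14 * exp(-21.750616)
k = 3.58e+04


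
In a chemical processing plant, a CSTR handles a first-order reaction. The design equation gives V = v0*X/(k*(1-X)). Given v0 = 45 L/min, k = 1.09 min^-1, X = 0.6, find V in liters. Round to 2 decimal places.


V = v0 * X / (k * (1 - X))
V = 45 * 0.6 / (1.09 * (1 - 0.6))
V = 27.0 / (1.09 * 0.4)
V = 27.0 / 0.436
V = 61.93 L


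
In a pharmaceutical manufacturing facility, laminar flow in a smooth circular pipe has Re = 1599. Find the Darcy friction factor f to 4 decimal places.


f = 64 / Re
f = 64 / 1599
f = 0.0400


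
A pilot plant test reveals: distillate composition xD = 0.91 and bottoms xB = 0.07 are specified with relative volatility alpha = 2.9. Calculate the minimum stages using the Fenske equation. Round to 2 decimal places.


N_min = ln((xD*(1-xB))/(xB*(1-xD))) / ln(alpha)
Numerator inside ln: 0.8463 / 0.0063 = 134.333333
ln(134.333333) = 4.900324
ln(alpha) = ln(2.9) = 1.064711
N_min = 4.900324 / 1.064711 = 4.60


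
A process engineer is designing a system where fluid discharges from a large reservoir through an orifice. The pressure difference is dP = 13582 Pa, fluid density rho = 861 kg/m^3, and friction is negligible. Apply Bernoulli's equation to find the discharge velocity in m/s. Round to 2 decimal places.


v = sqrt(2*dP/rho)
v = sqrt(2*13582/861)
v = sqrt(31.549361)
v = 5.62 m/s


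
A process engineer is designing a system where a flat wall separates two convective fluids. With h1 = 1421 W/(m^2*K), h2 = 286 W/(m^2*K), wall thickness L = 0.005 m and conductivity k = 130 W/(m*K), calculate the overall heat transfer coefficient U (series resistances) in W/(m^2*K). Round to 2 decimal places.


1/U = 1/h1 + L/k + 1/h2
1/U = 1/1421 + 0.005/130 + 1/286
1/U = 0.0007037298 + 3.84615e-05 + 0.0034965035
1/U = 0.0042386948
U = 235.92 W/(m^2*K)


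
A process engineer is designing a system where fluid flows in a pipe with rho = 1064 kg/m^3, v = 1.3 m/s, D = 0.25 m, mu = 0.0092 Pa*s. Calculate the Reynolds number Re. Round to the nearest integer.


Re = rho * v * D / mu
Re = 1064 * 1.3 * 0.25 / 0.0092
Re = 345.8 / 0.0092
Re = 37587


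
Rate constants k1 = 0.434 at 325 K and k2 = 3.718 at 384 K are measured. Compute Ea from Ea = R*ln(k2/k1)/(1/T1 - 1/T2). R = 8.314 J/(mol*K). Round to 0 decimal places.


Ea = R * ln(k2/k1) / (1/T1 - 1/T2)
ln(k2/k1) = ln(3.718/0.434) = 2.1478966
1/T1 - 1/T2 = 1/325 - 1/384 = 0.00047275641
Ea = 8.314 * 2.1478966 / 0.00047275641
Ea = 37773 J/mol


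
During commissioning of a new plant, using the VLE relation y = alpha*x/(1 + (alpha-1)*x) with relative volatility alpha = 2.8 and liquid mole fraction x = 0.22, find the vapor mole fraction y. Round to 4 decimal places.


y = alpha*x / (1 + (alpha-1)*x)
y = 2.8*0.22 / (1 + (2.8-1)*0.22)
y = 0.616 / (1 + 0.396)
y = 0.616 / 1.396
y = 0.4413


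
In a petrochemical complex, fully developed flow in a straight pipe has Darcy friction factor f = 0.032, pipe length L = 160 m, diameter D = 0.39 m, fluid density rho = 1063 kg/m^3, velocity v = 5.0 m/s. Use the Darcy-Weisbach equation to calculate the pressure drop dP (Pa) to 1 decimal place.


dP = f * (L/D) * (rho*v^2/2)
dP = 0.032 * (160/0.39) * (1063*5.0^2/2)
L/D = 410.25641026
rho*v^2/2 = 1063*25.0/2 = 13287.5
dP = 0.032 * 410.25641026 * 13287.5
dP = 174441.0 Pa


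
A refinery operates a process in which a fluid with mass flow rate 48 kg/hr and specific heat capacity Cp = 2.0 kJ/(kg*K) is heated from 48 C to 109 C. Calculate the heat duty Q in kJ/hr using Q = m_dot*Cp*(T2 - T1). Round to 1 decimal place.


Q = m_dot * Cp * (T2 - T1)
Q = 48 * 2.0 * (109 - 48)
Q = 48 * 2.0 * 61
Q = 5856.0 kJ/hr


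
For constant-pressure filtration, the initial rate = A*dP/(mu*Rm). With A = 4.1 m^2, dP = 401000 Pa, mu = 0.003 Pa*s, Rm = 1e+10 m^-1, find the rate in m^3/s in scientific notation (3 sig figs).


rate = A * dP / (mu * Rm)
rate = 4.1 * 401000 / (0.003 * 1e+10)
rate = 1644100.0 / 3.000e+07
rate = 5.48e-02 m^3/s


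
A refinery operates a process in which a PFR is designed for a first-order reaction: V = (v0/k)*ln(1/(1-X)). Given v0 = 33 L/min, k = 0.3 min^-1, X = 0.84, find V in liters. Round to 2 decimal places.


V = (v0/k) * ln(1/(1-X))
V = (33/0.3) * ln(1/(1-0.84))
V = 110.0 * ln(6.25)
V = 110.0 * 1.832581
V = 201.58 L


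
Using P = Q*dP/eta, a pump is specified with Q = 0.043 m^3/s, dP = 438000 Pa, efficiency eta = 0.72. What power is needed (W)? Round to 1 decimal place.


P = Q * dP / eta
P = 0.043 * 438000 / 0.72
P = 18834.0 / 0.72
P = 26158.3 W


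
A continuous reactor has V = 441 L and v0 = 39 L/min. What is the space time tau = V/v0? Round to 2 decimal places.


tau = V / v0
tau = 441 / 39
tau = 11.31 min


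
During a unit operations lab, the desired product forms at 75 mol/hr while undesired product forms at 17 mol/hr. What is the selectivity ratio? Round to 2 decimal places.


S = desired product rate / undesired product rate
S = 75 / 17
S = 4.41


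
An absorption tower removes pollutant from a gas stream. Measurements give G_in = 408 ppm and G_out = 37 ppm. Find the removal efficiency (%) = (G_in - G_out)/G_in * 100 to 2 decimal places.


Efficiency = (G_in - G_out) / G_in * 100%
Efficiency = (408 - 37) / 408 * 100
Efficiency = 371 / 408 * 100
Efficiency = 90.93%


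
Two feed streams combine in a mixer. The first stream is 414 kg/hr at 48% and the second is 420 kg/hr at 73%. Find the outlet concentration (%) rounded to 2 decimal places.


Mass balance on solute: F1*x1 + F2*x2 = F3*x3
F3 = F1 + F2 = 414 + 420 = 834 kg/hr
x3 = (F1*x1 + F2*x2)/F3
x3 = (414*0.48 + 420*0.73) / 834
x3 = 60.59%


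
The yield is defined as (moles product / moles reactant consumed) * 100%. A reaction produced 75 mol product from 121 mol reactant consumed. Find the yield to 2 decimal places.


Yield = (moles product / moles consumed) * 100%
Yield = (75 / 121) * 100
Yield = 0.6198 * 100
Yield = 61.98%


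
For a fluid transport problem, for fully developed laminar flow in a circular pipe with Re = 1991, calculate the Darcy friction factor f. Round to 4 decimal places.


f = 64 / Re
f = 64 / 1991
f = 0.0321


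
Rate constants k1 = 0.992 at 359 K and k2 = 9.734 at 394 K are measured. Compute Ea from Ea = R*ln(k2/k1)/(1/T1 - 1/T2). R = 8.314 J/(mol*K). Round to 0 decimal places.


Ea = R * ln(k2/k1) / (1/T1 - 1/T2)
ln(k2/k1) = ln(9.734/0.992) = 2.2836571
1/T1 - 1/T2 = 1/359 - 1/394 = 0.000247444254
Ea = 8.314 * 2.2836571 / 0.000247444254
Ea = 76730 J/mol


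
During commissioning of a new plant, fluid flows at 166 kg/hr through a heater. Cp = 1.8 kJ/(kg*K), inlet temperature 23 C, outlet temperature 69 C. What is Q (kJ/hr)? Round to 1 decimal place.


Q = m_dot * Cp * (T2 - T1)
Q = 166 * 1.8 * (69 - 23)
Q = 166 * 1.8 * 46
Q = 13744.8 kJ/hr


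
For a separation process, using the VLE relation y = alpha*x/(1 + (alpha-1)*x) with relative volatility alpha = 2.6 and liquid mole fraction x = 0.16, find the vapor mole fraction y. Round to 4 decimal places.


y = alpha*x / (1 + (alpha-1)*x)
y = 2.6*0.16 / (1 + (2.6-1)*0.16)
y = 0.416 / (1 + 0.256)
y = 0.416 / 1.256
y = 0.3312


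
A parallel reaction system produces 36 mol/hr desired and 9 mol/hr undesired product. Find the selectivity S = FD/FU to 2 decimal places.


S = desired product rate / undesired product rate
S = 36 / 9
S = 4.00


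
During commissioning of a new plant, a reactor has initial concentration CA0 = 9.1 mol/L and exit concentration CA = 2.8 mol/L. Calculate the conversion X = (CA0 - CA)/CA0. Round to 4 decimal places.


X = (CA0 - CA) / CA0
X = (9.1 - 2.8) / 9.1
X = 6.3 / 9.1
X = 0.6923


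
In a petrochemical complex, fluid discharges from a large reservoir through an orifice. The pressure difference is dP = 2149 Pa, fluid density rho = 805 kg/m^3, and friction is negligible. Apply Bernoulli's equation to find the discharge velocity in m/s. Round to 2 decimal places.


v = sqrt(2*dP/rho)
v = sqrt(2*2149/805)
v = sqrt(5.33913)
v = 2.31 m/s


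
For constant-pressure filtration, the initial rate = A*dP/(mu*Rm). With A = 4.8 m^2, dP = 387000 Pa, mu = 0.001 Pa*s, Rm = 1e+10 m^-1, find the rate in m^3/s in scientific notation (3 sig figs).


rate = A * dP / (mu * Rm)
rate = 4.8 * 387000 / (0.001 * 1e+10)
rate = 1857600.0 / 1.000e+07
rate = 1.86e-01 m^3/s


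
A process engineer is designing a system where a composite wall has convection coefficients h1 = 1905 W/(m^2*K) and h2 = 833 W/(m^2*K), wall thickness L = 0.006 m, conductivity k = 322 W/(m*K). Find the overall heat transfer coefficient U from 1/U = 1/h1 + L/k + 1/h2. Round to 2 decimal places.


1/U = 1/h1 + L/k + 1/h2
1/U = 1/1905 + 0.006/322 + 1/833
1/U = 0.0005249344 + 1.86335e-05 + 0.0012004802
1/U = 0.0017440481
U = 573.38 W/(m^2*K)


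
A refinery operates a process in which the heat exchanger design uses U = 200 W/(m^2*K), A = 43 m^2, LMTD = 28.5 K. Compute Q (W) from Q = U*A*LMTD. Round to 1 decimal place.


Q = U * A * LMTD
Q = 200 * 43 * 28.5
Q = 245100.0 W


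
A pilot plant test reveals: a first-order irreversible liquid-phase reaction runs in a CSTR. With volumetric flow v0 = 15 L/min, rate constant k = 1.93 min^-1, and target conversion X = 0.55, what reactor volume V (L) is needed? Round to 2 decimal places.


V = v0 * X / (k * (1 - X))
V = 15 * 0.55 / (1.93 * (1 - 0.55))
V = 8.25 / (1.93 * 0.45)
V = 8.25 / 0.8685
V = 9.50 L


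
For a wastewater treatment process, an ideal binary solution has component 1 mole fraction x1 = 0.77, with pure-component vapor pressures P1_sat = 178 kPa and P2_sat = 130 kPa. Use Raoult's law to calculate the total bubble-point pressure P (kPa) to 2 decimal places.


P = x1*P1_sat + x2*P2_sat
x2 = 1 - x1 = 1 - 0.77 = 0.23
P = 0.77*178 + 0.23*130
P = 137.06 + 29.9
P = 166.96 kPa


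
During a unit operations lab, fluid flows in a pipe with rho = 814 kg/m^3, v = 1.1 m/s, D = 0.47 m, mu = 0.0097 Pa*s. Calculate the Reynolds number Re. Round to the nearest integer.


Re = rho * v * D / mu
Re = 814 * 1.1 * 0.47 / 0.0097
Re = 420.838 / 0.0097
Re = 43385


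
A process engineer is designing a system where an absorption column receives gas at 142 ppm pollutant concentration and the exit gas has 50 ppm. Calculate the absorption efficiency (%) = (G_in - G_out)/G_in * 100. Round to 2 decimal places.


Efficiency = (G_in - G_out) / G_in * 100%
Efficiency = (142 - 50) / 142 * 100
Efficiency = 92 / 142 * 100
Efficiency = 64.79%


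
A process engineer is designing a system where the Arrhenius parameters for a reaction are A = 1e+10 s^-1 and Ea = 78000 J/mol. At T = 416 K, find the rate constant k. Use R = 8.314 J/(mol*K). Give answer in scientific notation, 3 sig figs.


k = A * exp(-Ea/(R*T))
k = 1e+10 * exp(-78000 / (8.314 * 416))
k = 1e+10 * exp(-22.552321)
k = 1.61e+00


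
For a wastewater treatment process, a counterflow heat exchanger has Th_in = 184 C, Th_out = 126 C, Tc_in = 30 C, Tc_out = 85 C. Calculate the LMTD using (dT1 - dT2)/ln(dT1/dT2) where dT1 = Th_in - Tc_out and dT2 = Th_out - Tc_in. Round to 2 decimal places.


dT1 = Th_in - Tc_out = 184 - 85 = 99
dT2 = Th_out - Tc_in = 126 - 30 = 96
LMTD = (dT1 - dT2) / ln(dT1/dT2)
LMTD = (99 - 96) / ln(99/96)
LMTD = 97.49 K


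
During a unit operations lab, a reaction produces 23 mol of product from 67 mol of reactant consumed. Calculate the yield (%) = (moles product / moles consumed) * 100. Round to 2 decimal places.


Yield = (moles product / moles consumed) * 100%
Yield = (23 / 67) * 100
Yield = 0.3433 * 100
Yield = 34.33%


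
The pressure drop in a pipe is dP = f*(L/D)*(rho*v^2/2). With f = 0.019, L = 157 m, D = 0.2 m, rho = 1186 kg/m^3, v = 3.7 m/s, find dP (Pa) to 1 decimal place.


dP = f * (L/D) * (rho*v^2/2)
dP = 0.019 * (157/0.2) * (1186*3.7^2/2)
L/D = 785.0
rho*v^2/2 = 1186*13.69/2 = 8118.17
dP = 0.019 * 785.0 * 8118.17
dP = 121082.5 Pa


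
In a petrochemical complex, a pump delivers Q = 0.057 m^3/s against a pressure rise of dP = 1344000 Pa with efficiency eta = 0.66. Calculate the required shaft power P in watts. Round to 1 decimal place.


P = Q * dP / eta
P = 0.057 * 1344000 / 0.66
P = 76608.0 / 0.66
P = 116072.7 W


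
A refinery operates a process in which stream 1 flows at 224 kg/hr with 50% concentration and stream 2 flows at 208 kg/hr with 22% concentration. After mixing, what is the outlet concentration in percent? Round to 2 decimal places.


Mass balance on solute: F1*x1 + F2*x2 = F3*x3
F3 = F1 + F2 = 224 + 208 = 432 kg/hr
x3 = (F1*x1 + F2*x2)/F3
x3 = (224*0.5 + 208*0.22) / 432
x3 = 36.52%


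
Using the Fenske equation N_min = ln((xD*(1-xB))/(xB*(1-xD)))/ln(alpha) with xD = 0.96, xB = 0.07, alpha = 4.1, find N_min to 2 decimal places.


N_min = ln((xD*(1-xB))/(xB*(1-xD))) / ln(alpha)
Numerator inside ln: 0.8928 / 0.0028 = 318.857143
ln(318.857143) = 5.764743
ln(alpha) = ln(4.1) = 1.410987
N_min = 5.764743 / 1.410987 = 4.09


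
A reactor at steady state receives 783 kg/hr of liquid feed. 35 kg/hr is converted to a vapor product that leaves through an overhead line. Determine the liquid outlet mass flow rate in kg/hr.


Steady-state mass balance on the main outlet: F_out = F_in - F_removed
F_out = 783 - 35
F_out = 748 kg/hr


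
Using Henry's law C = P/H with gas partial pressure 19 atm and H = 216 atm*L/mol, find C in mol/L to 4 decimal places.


C = P / H
C = 19 / 216
C = 0.0880 mol/L


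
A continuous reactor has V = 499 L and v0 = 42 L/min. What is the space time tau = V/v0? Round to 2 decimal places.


tau = V / v0
tau = 499 / 42
tau = 11.88 min


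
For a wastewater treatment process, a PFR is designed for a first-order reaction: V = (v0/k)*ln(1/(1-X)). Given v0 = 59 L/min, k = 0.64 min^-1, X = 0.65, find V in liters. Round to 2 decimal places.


V = (v0/k) * ln(1/(1-X))
V = (59/0.64) * ln(1/(1-0.65))
V = 92.1875 * ln(2.857143)
V = 92.1875 * 1.049822
V = 96.78 L


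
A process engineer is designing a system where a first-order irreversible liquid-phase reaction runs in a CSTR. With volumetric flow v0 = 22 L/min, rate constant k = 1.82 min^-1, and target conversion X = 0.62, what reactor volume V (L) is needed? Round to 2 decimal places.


V = v0 * X / (k * (1 - X))
V = 22 * 0.62 / (1.82 * (1 - 0.62))
V = 13.64 / (1.82 * 0.38)
V = 13.64 / 0.6916
V = 19.72 L


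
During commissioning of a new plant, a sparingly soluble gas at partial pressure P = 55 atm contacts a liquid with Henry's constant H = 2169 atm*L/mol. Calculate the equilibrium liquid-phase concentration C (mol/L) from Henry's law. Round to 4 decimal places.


C = P / H
C = 55 / 2169
C = 0.0254 mol/L


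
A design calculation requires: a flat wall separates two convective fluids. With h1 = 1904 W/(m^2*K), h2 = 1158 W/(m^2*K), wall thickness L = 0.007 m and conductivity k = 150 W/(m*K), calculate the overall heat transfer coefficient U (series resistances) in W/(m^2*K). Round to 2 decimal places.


1/U = 1/h1 + L/k + 1/h2
1/U = 1/1904 + 0.007/150 + 1/1158
1/U = 0.0005252101 + 4.66667e-05 + 0.0008635579
1/U = 0.0014354347
U = 696.65 W/(m^2*K)
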